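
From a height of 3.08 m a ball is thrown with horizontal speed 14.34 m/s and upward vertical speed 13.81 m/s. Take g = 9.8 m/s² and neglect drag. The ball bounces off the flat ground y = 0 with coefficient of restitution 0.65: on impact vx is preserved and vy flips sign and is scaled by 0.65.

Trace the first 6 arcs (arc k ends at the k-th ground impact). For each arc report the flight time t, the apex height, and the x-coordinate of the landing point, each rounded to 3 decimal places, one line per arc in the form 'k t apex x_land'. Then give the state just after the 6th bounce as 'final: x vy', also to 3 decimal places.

1 3.026 12.810 43.394
2 2.102 5.412 73.536
3 1.366 2.287 93.129
4 0.888 0.966 105.864
5 0.577 0.408 114.142
6 0.375 0.172 119.522
final: 119.522 1.195

Arc 1: start y=3.080, vy=13.810 → t=3.026, apex=12.810, x_land=43.394, impact vy=-15.846
  bounce: vy ← 0.65·15.846 = 10.300
Arc 2: start y=0.000, vy=10.300 → t=2.102, apex=5.412, x_land=73.536, impact vy=-10.300
  bounce: vy ← 0.65·10.300 = 6.695
Arc 3: start y=0.000, vy=6.695 → t=1.366, apex=2.287, x_land=93.129, impact vy=-6.695
  bounce: vy ← 0.65·6.695 = 4.352
Arc 4: start y=0.000, vy=4.352 → t=0.888, apex=0.966, x_land=105.864, impact vy=-4.352
  bounce: vy ← 0.65·4.352 = 2.829
Arc 5: start y=0.000, vy=2.829 → t=0.577, apex=0.408, x_land=114.142, impact vy=-2.829
  bounce: vy ← 0.65·2.829 = 1.839
Arc 6: start y=0.000, vy=1.839 → t=0.375, apex=0.172, x_land=119.522, impact vy=-1.839
  bounce: vy ← 0.65·1.839 = 1.195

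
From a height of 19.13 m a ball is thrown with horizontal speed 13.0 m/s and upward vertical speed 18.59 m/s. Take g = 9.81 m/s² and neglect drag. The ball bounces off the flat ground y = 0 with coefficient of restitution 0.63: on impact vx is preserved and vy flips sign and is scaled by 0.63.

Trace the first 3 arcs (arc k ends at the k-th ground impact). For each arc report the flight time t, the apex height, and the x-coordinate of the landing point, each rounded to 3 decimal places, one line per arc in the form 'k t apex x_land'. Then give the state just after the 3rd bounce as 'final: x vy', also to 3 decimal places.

1 4.632 36.744 60.216
2 3.449 14.584 105.048
3 2.173 5.788 133.292
final: 133.292 6.714

Arc 1: start y=19.130, vy=18.590 → t=4.632, apex=36.744, x_land=60.216, impact vy=-26.850
  bounce: vy ← 0.63·26.850 = 16.915
Arc 2: start y=0.000, vy=16.915 → t=3.449, apex=14.584, x_land=105.048, impact vy=-16.915
  bounce: vy ← 0.63·16.915 = 10.657
Arc 3: start y=0.000, vy=10.657 → t=2.173, apex=5.788, x_land=133.292, impact vy=-10.657
  bounce: vy ← 0.63·10.657 = 6.714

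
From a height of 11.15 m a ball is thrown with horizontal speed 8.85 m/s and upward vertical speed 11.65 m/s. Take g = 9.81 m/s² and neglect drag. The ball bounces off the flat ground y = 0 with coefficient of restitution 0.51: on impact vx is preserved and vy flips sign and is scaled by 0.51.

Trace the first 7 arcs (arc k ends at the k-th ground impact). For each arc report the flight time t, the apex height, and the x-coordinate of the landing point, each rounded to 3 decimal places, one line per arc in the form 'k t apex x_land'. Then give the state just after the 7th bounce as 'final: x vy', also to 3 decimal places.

Arc 1: start y=11.150, vy=11.650 → t=3.107, apex=18.068, x_land=27.495, impact vy=-18.828
  bounce: vy ← 0.51·18.828 = 9.602
Arc 2: start y=0.000, vy=9.602 → t=1.958, apex=4.699, x_land=44.820, impact vy=-9.602
  bounce: vy ← 0.51·9.602 = 4.897
Arc 3: start y=0.000, vy=4.897 → t=0.998, apex=1.222, x_land=53.656, impact vy=-4.897
  bounce: vy ← 0.51·4.897 = 2.498
Arc 4: start y=0.000, vy=2.498 → t=0.509, apex=0.318, x_land=58.162, impact vy=-2.498
  bounce: vy ← 0.51·2.498 = 1.274
Arc 5: start y=0.000, vy=1.274 → t=0.260, apex=0.083, x_land=60.460, impact vy=-1.274
  bounce: vy ← 0.51·1.274 = 0.650
Arc 6: start y=0.000, vy=0.650 → t=0.132, apex=0.022, x_land=61.633, impact vy=-0.650
  bounce: vy ← 0.51·0.650 = 0.331
Arc 7: start y=0.000, vy=0.331 → t=0.068, apex=0.006, x_land=62.230, impact vy=-0.331
  bounce: vy ← 0.51·0.331 = 0.169

1 3.107 18.068 27.495
2 1.958 4.699 44.820
3 0.998 1.222 53.656
4 0.509 0.318 58.162
5 0.260 0.083 60.460
6 0.132 0.022 61.633
7 0.068 0.006 62.230
final: 62.230 0.169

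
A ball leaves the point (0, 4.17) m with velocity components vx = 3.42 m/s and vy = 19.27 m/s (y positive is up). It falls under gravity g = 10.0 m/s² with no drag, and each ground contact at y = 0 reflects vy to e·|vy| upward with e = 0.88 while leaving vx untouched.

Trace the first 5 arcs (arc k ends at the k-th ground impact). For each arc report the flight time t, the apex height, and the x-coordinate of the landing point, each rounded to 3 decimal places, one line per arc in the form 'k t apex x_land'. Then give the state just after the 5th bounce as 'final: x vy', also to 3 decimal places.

1 4.059 22.737 13.883
2 3.753 17.607 26.719
3 3.303 13.635 38.014
4 2.906 10.559 47.954
5 2.558 8.177 56.701
final: 56.701 11.254

Arc 1: start y=4.170, vy=19.270 → t=4.059, apex=22.737, x_land=13.883, impact vy=-21.324
  bounce: vy ← 0.88·21.324 = 18.766
Arc 2: start y=0.000, vy=18.766 → t=3.753, apex=17.607, x_land=26.719, impact vy=-18.766
  bounce: vy ← 0.88·18.766 = 16.514
Arc 3: start y=0.000, vy=16.514 → t=3.303, apex=13.635, x_land=38.014, impact vy=-16.514
  bounce: vy ← 0.88·16.514 = 14.532
Arc 4: start y=0.000, vy=14.532 → t=2.906, apex=10.559, x_land=47.954, impact vy=-14.532
  bounce: vy ← 0.88·14.532 = 12.788
Arc 5: start y=0.000, vy=12.788 → t=2.558, apex=8.177, x_land=56.701, impact vy=-12.788
  bounce: vy ← 0.88·12.788 = 11.254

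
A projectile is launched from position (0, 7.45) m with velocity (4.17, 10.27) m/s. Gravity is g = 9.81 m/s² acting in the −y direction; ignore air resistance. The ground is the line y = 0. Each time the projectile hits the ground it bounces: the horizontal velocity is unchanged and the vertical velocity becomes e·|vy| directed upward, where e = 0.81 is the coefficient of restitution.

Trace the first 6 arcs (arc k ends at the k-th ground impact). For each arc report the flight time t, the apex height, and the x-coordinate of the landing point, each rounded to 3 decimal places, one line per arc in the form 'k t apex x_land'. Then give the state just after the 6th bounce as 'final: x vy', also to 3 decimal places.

1 2.664 12.826 11.109
2 2.620 8.415 22.032
3 2.122 5.521 30.881
4 1.719 3.622 38.048
5 1.392 2.377 43.853
6 1.128 1.559 48.555
final: 48.555 4.480

Arc 1: start y=7.450, vy=10.270 → t=2.664, apex=12.826, x_land=11.109, impact vy=-15.863
  bounce: vy ← 0.81·15.863 = 12.849
Arc 2: start y=0.000, vy=12.849 → t=2.620, apex=8.415, x_land=22.032, impact vy=-12.849
  bounce: vy ← 0.81·12.849 = 10.408
Arc 3: start y=0.000, vy=10.408 → t=2.122, apex=5.521, x_land=30.881, impact vy=-10.408
  bounce: vy ← 0.81·10.408 = 8.430
Arc 4: start y=0.000, vy=8.430 → t=1.719, apex=3.622, x_land=38.048, impact vy=-8.430
  bounce: vy ← 0.81·8.430 = 6.829
Arc 5: start y=0.000, vy=6.829 → t=1.392, apex=2.377, x_land=43.853, impact vy=-6.829
  bounce: vy ← 0.81·6.829 = 5.531
Arc 6: start y=0.000, vy=5.531 → t=1.128, apex=1.559, x_land=48.555, impact vy=-5.531
  bounce: vy ← 0.81·5.531 = 4.480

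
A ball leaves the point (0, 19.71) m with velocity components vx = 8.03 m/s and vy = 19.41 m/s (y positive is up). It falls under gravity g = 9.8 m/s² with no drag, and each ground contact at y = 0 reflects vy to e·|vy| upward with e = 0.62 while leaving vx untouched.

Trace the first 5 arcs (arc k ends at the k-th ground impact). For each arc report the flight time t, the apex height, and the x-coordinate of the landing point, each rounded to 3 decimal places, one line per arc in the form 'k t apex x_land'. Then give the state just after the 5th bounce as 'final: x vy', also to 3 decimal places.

1 4.799 38.932 38.539
2 3.495 14.965 66.605
3 2.167 5.753 84.007
4 1.344 2.211 94.796
5 0.833 0.850 101.485
final: 101.485 2.531

Arc 1: start y=19.710, vy=19.410 → t=4.799, apex=38.932, x_land=38.539, impact vy=-27.624
  bounce: vy ← 0.62·27.624 = 17.127
Arc 2: start y=0.000, vy=17.127 → t=3.495, apex=14.965, x_land=66.605, impact vy=-17.127
  bounce: vy ← 0.62·17.127 = 10.619
Arc 3: start y=0.000, vy=10.619 → t=2.167, apex=5.753, x_land=84.007, impact vy=-10.619
  bounce: vy ← 0.62·10.619 = 6.583
Arc 4: start y=0.000, vy=6.583 → t=1.344, apex=2.211, x_land=94.796, impact vy=-6.583
  bounce: vy ← 0.62·6.583 = 4.082
Arc 5: start y=0.000, vy=4.082 → t=0.833, apex=0.850, x_land=101.485, impact vy=-4.082
  bounce: vy ← 0.62·4.082 = 2.531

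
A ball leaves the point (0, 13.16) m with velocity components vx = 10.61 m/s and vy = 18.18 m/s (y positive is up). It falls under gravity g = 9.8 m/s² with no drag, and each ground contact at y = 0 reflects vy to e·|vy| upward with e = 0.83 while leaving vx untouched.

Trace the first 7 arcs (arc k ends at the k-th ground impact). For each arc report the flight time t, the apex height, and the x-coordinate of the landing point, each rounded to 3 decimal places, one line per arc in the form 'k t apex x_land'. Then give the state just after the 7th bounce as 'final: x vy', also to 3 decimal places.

Arc 1: start y=13.160, vy=18.180 → t=4.330, apex=30.023, x_land=45.946, impact vy=-24.258
  bounce: vy ← 0.83·24.258 = 20.134
Arc 2: start y=0.000, vy=20.134 → t=4.109, apex=20.683, x_land=89.542, impact vy=-20.134
  bounce: vy ← 0.83·20.134 = 16.711
Arc 3: start y=0.000, vy=16.711 → t=3.410, apex=14.248, x_land=125.727, impact vy=-16.711
  bounce: vy ← 0.83·16.711 = 13.870
Arc 4: start y=0.000, vy=13.870 → t=2.831, apex=9.816, x_land=155.761, impact vy=-13.870
  bounce: vy ← 0.83·13.870 = 11.512
Arc 5: start y=0.000, vy=11.512 → t=2.349, apex=6.762, x_land=180.689, impact vy=-11.512
  bounce: vy ← 0.83·11.512 = 9.555
Arc 6: start y=0.000, vy=9.555 → t=1.950, apex=4.658, x_land=201.379, impact vy=-9.555
  bounce: vy ← 0.83·9.555 = 7.931
Arc 7: start y=0.000, vy=7.931 → t=1.619, apex=3.209, x_land=218.552, impact vy=-7.931
  bounce: vy ← 0.83·7.931 = 6.583

1 4.330 30.023 45.946
2 4.109 20.683 89.542
3 3.410 14.248 125.727
4 2.831 9.816 155.761
5 2.349 6.762 180.689
6 1.950 4.658 201.379
7 1.619 3.209 218.552
final: 218.552 6.583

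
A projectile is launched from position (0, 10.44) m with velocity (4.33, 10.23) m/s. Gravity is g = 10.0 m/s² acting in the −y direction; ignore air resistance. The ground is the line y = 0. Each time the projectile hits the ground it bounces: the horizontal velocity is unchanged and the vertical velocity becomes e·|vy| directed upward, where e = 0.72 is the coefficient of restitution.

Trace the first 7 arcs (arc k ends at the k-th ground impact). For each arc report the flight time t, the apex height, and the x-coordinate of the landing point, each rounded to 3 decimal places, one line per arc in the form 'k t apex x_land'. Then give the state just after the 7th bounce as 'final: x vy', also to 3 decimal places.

Arc 1: start y=10.440, vy=10.230 → t=2.793, apex=15.673, x_land=12.096, impact vy=-17.705
  bounce: vy ← 0.72·17.705 = 12.747
Arc 2: start y=0.000, vy=12.747 → t=2.549, apex=8.125, x_land=23.135, impact vy=-12.747
  bounce: vy ← 0.72·12.747 = 9.178
Arc 3: start y=0.000, vy=9.178 → t=1.836, apex=4.212, x_land=31.083, impact vy=-9.178
  bounce: vy ← 0.72·9.178 = 6.608
Arc 4: start y=0.000, vy=6.608 → t=1.322, apex=2.183, x_land=36.806, impact vy=-6.608
  bounce: vy ← 0.72·6.608 = 4.758
Arc 5: start y=0.000, vy=4.758 → t=0.952, apex=1.132, x_land=40.926, impact vy=-4.758
  bounce: vy ← 0.72·4.758 = 3.426
Arc 6: start y=0.000, vy=3.426 → t=0.685, apex=0.587, x_land=43.893, impact vy=-3.426
  bounce: vy ← 0.72·3.426 = 2.467
Arc 7: start y=0.000, vy=2.467 → t=0.493, apex=0.304, x_land=46.029, impact vy=-2.467
  bounce: vy ← 0.72·2.467 = 1.776

1 2.793 15.673 12.096
2 2.549 8.125 23.135
3 1.836 4.212 31.083
4 1.322 2.183 36.806
5 0.952 1.132 40.926
6 0.685 0.587 43.893
7 0.493 0.304 46.029
final: 46.029 1.776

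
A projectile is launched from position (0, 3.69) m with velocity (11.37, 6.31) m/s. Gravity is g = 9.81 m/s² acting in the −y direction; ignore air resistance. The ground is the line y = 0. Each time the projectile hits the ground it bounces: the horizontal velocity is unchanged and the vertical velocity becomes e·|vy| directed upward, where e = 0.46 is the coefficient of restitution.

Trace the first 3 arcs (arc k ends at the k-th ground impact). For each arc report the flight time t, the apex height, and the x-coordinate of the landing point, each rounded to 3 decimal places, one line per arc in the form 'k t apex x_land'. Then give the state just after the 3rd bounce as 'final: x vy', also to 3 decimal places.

Arc 1: start y=3.690, vy=6.310 → t=1.723, apex=5.719, x_land=19.591, impact vy=-10.593
  bounce: vy ← 0.46·10.593 = 4.873
Arc 2: start y=0.000, vy=4.873 → t=0.993, apex=1.210, x_land=30.886, impact vy=-4.873
  bounce: vy ← 0.46·4.873 = 2.242
Arc 3: start y=0.000, vy=2.242 → t=0.457, apex=0.256, x_land=36.082, impact vy=-2.242
  bounce: vy ← 0.46·2.242 = 1.031

1 1.723 5.719 19.591
2 0.993 1.210 30.886
3 0.457 0.256 36.082
final: 36.082 1.031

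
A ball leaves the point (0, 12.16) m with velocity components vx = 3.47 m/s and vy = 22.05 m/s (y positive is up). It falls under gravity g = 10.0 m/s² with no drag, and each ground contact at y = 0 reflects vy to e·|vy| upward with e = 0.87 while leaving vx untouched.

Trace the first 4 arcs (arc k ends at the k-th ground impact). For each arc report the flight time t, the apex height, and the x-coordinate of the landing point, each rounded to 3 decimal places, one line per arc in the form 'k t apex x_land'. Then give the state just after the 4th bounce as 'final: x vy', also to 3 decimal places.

1 4.906 36.470 17.023
2 4.699 27.604 33.329
3 4.088 20.894 47.516
4 3.557 15.814 59.859
final: 59.859 15.473

Arc 1: start y=12.160, vy=22.050 → t=4.906, apex=36.470, x_land=17.023, impact vy=-27.007
  bounce: vy ← 0.87·27.007 = 23.496
Arc 2: start y=0.000, vy=23.496 → t=4.699, apex=27.604, x_land=33.329, impact vy=-23.496
  bounce: vy ← 0.87·23.496 = 20.442
Arc 3: start y=0.000, vy=20.442 → t=4.088, apex=20.894, x_land=47.516, impact vy=-20.442
  bounce: vy ← 0.87·20.442 = 17.784
Arc 4: start y=0.000, vy=17.784 → t=3.557, apex=15.814, x_land=59.859, impact vy=-17.784
  bounce: vy ← 0.87·17.784 = 15.473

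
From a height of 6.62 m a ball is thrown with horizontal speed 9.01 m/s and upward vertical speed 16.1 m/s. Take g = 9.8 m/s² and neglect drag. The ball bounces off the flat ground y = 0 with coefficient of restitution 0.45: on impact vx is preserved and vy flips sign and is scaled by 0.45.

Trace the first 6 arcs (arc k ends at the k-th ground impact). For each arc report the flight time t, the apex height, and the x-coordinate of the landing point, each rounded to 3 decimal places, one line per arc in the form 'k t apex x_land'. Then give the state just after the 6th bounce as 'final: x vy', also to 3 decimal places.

1 3.655 19.845 32.934
2 1.811 4.019 49.253
3 0.815 0.814 56.597
4 0.367 0.165 59.902
5 0.165 0.033 61.389
6 0.074 0.007 62.058
final: 62.058 0.164

Arc 1: start y=6.620, vy=16.100 → t=3.655, apex=19.845, x_land=32.934, impact vy=-19.722
  bounce: vy ← 0.45·19.722 = 8.875
Arc 2: start y=0.000, vy=8.875 → t=1.811, apex=4.019, x_land=49.253, impact vy=-8.875
  bounce: vy ← 0.45·8.875 = 3.994
Arc 3: start y=0.000, vy=3.994 → t=0.815, apex=0.814, x_land=56.597, impact vy=-3.994
  bounce: vy ← 0.45·3.994 = 1.797
Arc 4: start y=0.000, vy=1.797 → t=0.367, apex=0.165, x_land=59.902, impact vy=-1.797
  bounce: vy ← 0.45·1.797 = 0.809
Arc 5: start y=0.000, vy=0.809 → t=0.165, apex=0.033, x_land=61.389, impact vy=-0.809
  bounce: vy ← 0.45·0.809 = 0.364
Arc 6: start y=0.000, vy=0.364 → t=0.074, apex=0.007, x_land=62.058, impact vy=-0.364
  bounce: vy ← 0.45·0.364 = 0.164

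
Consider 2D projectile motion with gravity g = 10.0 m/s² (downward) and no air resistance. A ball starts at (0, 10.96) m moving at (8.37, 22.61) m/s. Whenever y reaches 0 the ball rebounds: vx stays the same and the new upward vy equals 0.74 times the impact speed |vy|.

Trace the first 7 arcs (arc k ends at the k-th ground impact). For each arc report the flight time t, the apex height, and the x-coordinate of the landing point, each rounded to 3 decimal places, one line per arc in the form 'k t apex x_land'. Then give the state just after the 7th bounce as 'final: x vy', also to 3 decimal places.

1 4.964 36.521 41.545
2 4.000 19.999 75.024
3 2.960 10.951 99.799
4 2.190 5.997 118.132
5 1.621 3.284 131.698
6 1.199 1.798 141.737
7 0.888 0.985 149.166
final: 149.166 3.284

Arc 1: start y=10.960, vy=22.610 → t=4.964, apex=36.521, x_land=41.545, impact vy=-27.026
  bounce: vy ← 0.74·27.026 = 19.999
Arc 2: start y=0.000, vy=19.999 → t=4.000, apex=19.999, x_land=75.024, impact vy=-19.999
  bounce: vy ← 0.74·19.999 = 14.800
Arc 3: start y=0.000, vy=14.800 → t=2.960, apex=10.951, x_land=99.799, impact vy=-14.800
  bounce: vy ← 0.74·14.800 = 10.952
Arc 4: start y=0.000, vy=10.952 → t=2.190, apex=5.997, x_land=118.132, impact vy=-10.952
  bounce: vy ← 0.74·10.952 = 8.104
Arc 5: start y=0.000, vy=8.104 → t=1.621, apex=3.284, x_land=131.698, impact vy=-8.104
  bounce: vy ← 0.74·8.104 = 5.997
Arc 6: start y=0.000, vy=5.997 → t=1.199, apex=1.798, x_land=141.737, impact vy=-5.997
  bounce: vy ← 0.74·5.997 = 4.438
Arc 7: start y=0.000, vy=4.438 → t=0.888, apex=0.985, x_land=149.166, impact vy=-4.438
  bounce: vy ← 0.74·4.438 = 3.284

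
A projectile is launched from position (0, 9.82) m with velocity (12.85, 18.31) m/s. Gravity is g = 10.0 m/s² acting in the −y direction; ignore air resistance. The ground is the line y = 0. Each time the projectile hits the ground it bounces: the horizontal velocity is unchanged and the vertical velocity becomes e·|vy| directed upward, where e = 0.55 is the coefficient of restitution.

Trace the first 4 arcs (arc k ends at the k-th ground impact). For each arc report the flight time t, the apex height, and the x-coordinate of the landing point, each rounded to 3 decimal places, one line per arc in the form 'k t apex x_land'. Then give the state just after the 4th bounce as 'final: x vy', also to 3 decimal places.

1 4.137 26.583 53.157
2 2.536 8.041 85.749
3 1.395 2.432 103.675
4 0.767 0.736 113.534
final: 113.534 2.110

Arc 1: start y=9.820, vy=18.310 → t=4.137, apex=26.583, x_land=53.157, impact vy=-23.058
  bounce: vy ← 0.55·23.058 = 12.682
Arc 2: start y=0.000, vy=12.682 → t=2.536, apex=8.041, x_land=85.749, impact vy=-12.682
  bounce: vy ← 0.55·12.682 = 6.975
Arc 3: start y=0.000, vy=6.975 → t=1.395, apex=2.432, x_land=103.675, impact vy=-6.975
  bounce: vy ← 0.55·6.975 = 3.836
Arc 4: start y=0.000, vy=3.836 → t=0.767, apex=0.736, x_land=113.534, impact vy=-3.836
  bounce: vy ← 0.55·3.836 = 2.110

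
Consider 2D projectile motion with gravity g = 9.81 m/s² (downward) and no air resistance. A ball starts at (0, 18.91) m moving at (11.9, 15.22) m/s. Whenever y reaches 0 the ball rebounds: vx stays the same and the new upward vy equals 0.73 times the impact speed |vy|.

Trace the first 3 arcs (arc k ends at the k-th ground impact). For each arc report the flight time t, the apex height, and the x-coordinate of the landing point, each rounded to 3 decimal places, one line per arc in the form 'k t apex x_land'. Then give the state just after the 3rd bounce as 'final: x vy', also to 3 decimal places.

Arc 1: start y=18.910, vy=15.220 → t=4.054, apex=30.717, x_land=48.242, impact vy=-24.549
  bounce: vy ← 0.73·24.549 = 17.921
Arc 2: start y=0.000, vy=17.921 → t=3.654, apex=16.369, x_land=91.720, impact vy=-17.921
  bounce: vy ← 0.73·17.921 = 13.082
Arc 3: start y=0.000, vy=13.082 → t=2.667, apex=8.723, x_land=123.459, impact vy=-13.082
  bounce: vy ← 0.73·13.082 = 9.550

1 4.054 30.717 48.242
2 3.654 16.369 91.720
3 2.667 8.723 123.459
final: 123.459 9.550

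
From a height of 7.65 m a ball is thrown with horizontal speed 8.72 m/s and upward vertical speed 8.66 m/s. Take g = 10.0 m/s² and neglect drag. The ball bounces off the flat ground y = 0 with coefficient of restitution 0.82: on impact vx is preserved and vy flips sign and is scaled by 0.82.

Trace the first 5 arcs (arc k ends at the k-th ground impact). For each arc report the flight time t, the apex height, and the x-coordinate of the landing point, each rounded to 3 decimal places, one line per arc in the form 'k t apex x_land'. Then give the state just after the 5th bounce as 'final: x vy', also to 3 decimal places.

Arc 1: start y=7.650, vy=8.660 → t=2.376, apex=11.400, x_land=20.718, impact vy=-15.100
  bounce: vy ← 0.82·15.100 = 12.382
Arc 2: start y=0.000, vy=12.382 → t=2.476, apex=7.665, x_land=42.312, impact vy=-12.382
  bounce: vy ← 0.82·12.382 = 10.153
Arc 3: start y=0.000, vy=10.153 → t=2.031, apex=5.154, x_land=60.019, impact vy=-10.153
  bounce: vy ← 0.82·10.153 = 8.325
Arc 4: start y=0.000, vy=8.325 → t=1.665, apex=3.466, x_land=74.538, impact vy=-8.325
  bounce: vy ← 0.82·8.325 = 6.827
Arc 5: start y=0.000, vy=6.827 → t=1.365, apex=2.330, x_land=86.444, impact vy=-6.827
  bounce: vy ← 0.82·6.827 = 5.598

1 2.376 11.400 20.718
2 2.476 7.665 42.312
3 2.031 5.154 60.019
4 1.665 3.466 74.538
5 1.365 2.330 86.444
final: 86.444 5.598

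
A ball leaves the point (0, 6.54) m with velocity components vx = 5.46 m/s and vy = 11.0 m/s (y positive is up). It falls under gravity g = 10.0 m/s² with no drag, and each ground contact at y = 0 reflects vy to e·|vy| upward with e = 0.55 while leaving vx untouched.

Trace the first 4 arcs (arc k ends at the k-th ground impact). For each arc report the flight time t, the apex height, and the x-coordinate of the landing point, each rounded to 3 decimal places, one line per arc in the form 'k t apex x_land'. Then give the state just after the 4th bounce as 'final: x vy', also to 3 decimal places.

Arc 1: start y=6.540, vy=11.000 → t=2.687, apex=12.590, x_land=14.670, impact vy=-15.868
  bounce: vy ← 0.55·15.868 = 8.728
Arc 2: start y=0.000, vy=8.728 → t=1.746, apex=3.808, x_land=24.200, impact vy=-8.728
  bounce: vy ← 0.55·8.728 = 4.800
Arc 3: start y=0.000, vy=4.800 → t=0.960, apex=1.152, x_land=29.442, impact vy=-4.800
  bounce: vy ← 0.55·4.800 = 2.640
Arc 4: start y=0.000, vy=2.640 → t=0.528, apex=0.348, x_land=32.325, impact vy=-2.640
  bounce: vy ← 0.55·2.640 = 1.452

1 2.687 12.590 14.670
2 1.746 3.808 24.200
3 0.960 1.152 29.442
4 0.528 0.348 32.325
final: 32.325 1.452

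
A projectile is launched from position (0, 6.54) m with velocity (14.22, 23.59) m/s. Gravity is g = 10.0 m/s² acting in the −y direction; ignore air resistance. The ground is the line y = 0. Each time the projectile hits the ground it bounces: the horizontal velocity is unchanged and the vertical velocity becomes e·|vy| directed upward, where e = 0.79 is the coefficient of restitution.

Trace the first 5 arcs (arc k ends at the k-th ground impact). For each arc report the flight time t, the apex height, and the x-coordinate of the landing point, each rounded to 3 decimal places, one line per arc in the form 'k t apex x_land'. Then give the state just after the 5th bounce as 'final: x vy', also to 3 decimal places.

Arc 1: start y=6.540, vy=23.590 → t=4.981, apex=34.364, x_land=70.824, impact vy=-26.216
  bounce: vy ← 0.79·26.216 = 20.711
Arc 2: start y=0.000, vy=20.711 → t=4.142, apex=21.447, x_land=129.726, impact vy=-20.711
  bounce: vy ← 0.79·20.711 = 16.362
Arc 3: start y=0.000, vy=16.362 → t=3.272, apex=13.385, x_land=176.258, impact vy=-16.362
  bounce: vy ← 0.79·16.362 = 12.926
Arc 4: start y=0.000, vy=12.926 → t=2.585, apex=8.354, x_land=213.018, impact vy=-12.926
  bounce: vy ← 0.79·12.926 = 10.211
Arc 5: start y=0.000, vy=10.211 → t=2.042, apex=5.213, x_land=242.059, impact vy=-10.211
  bounce: vy ← 0.79·10.211 = 8.067

1 4.981 34.364 70.824
2 4.142 21.447 129.726
3 3.272 13.385 176.258
4 2.585 8.354 213.018
5 2.042 5.213 242.059
final: 242.059 8.067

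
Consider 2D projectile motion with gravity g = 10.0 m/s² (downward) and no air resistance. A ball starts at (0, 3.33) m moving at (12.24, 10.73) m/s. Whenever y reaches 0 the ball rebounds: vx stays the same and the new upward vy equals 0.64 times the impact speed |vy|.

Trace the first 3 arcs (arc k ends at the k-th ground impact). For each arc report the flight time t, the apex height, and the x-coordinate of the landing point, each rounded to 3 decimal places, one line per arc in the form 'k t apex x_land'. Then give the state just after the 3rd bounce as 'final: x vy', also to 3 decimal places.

Arc 1: start y=3.330, vy=10.730 → t=2.421, apex=9.087, x_land=29.634, impact vy=-13.481
  bounce: vy ← 0.64·13.481 = 8.628
Arc 2: start y=0.000, vy=8.628 → t=1.726, apex=3.722, x_land=50.755, impact vy=-8.628
  bounce: vy ← 0.64·8.628 = 5.522
Arc 3: start y=0.000, vy=5.522 → t=1.104, apex=1.524, x_land=64.272, impact vy=-5.522
  bounce: vy ← 0.64·5.522 = 3.534

1 2.421 9.087 29.634
2 1.726 3.722 50.755
3 1.104 1.524 64.272
final: 64.272 3.534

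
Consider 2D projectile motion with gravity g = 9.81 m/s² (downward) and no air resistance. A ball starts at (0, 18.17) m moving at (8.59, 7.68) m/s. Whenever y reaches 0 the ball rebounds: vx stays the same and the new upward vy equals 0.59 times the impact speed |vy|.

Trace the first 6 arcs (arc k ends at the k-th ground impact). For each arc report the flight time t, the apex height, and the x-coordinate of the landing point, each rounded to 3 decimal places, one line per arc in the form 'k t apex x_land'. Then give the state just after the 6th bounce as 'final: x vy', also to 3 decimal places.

1 2.861 21.176 24.573
2 2.452 7.371 45.634
3 1.447 2.566 58.060
4 0.853 0.893 65.392
5 0.504 0.311 69.717
6 0.297 0.108 72.269
final: 72.269 0.860

Arc 1: start y=18.170, vy=7.680 → t=2.861, apex=21.176, x_land=24.573, impact vy=-20.383
  bounce: vy ← 0.59·20.383 = 12.026
Arc 2: start y=0.000, vy=12.026 → t=2.452, apex=7.371, x_land=45.634, impact vy=-12.026
  bounce: vy ← 0.59·12.026 = 7.095
Arc 3: start y=0.000, vy=7.095 → t=1.447, apex=2.566, x_land=58.060, impact vy=-7.095
  bounce: vy ← 0.59·7.095 = 4.186
Arc 4: start y=0.000, vy=4.186 → t=0.853, apex=0.893, x_land=65.392, impact vy=-4.186
  bounce: vy ← 0.59·4.186 = 2.470
Arc 5: start y=0.000, vy=2.470 → t=0.504, apex=0.311, x_land=69.717, impact vy=-2.470
  bounce: vy ← 0.59·2.470 = 1.457
Arc 6: start y=0.000, vy=1.457 → t=0.297, apex=0.108, x_land=72.269, impact vy=-1.457
  bounce: vy ← 0.59·1.457 = 0.860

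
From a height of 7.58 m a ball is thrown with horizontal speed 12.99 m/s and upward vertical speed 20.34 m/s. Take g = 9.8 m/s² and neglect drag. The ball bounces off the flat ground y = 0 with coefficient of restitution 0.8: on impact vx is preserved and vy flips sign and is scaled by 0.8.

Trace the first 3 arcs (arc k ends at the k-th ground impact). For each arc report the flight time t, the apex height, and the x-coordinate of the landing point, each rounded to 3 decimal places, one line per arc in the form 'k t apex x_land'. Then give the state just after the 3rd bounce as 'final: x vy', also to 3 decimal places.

1 4.495 28.688 58.392
2 3.871 18.360 108.682
3 3.097 11.751 148.914
final: 148.914 12.141

Arc 1: start y=7.580, vy=20.340 → t=4.495, apex=28.688, x_land=58.392, impact vy=-23.713
  bounce: vy ← 0.8·23.713 = 18.970
Arc 2: start y=0.000, vy=18.970 → t=3.871, apex=18.360, x_land=108.682, impact vy=-18.970
  bounce: vy ← 0.8·18.970 = 15.176
Arc 3: start y=0.000, vy=15.176 → t=3.097, apex=11.751, x_land=148.914, impact vy=-15.176
  bounce: vy ← 0.8·15.176 = 12.141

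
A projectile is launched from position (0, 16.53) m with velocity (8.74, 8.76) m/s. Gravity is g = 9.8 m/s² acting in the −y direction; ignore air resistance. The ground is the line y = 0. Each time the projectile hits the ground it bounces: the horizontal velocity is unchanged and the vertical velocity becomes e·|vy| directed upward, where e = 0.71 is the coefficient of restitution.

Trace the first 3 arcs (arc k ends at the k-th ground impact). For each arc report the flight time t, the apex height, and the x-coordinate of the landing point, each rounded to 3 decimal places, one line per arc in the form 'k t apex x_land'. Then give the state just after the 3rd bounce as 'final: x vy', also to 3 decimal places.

1 2.937 20.445 25.665
2 2.901 10.306 51.017
3 2.059 5.195 69.016
final: 69.016 7.165

Arc 1: start y=16.530, vy=8.760 → t=2.937, apex=20.445, x_land=25.665, impact vy=-20.018
  bounce: vy ← 0.71·20.018 = 14.213
Arc 2: start y=0.000, vy=14.213 → t=2.901, apex=10.306, x_land=51.017, impact vy=-14.213
  bounce: vy ← 0.71·14.213 = 10.091
Arc 3: start y=0.000, vy=10.091 → t=2.059, apex=5.195, x_land=69.016, impact vy=-10.091
  bounce: vy ← 0.71·10.091 = 7.165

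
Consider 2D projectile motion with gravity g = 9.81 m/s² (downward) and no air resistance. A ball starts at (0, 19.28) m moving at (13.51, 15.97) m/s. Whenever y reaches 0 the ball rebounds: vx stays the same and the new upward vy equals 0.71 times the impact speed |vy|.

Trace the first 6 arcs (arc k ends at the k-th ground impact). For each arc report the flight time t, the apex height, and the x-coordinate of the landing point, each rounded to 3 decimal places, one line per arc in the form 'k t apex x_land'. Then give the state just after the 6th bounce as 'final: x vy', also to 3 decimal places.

1 4.193 32.279 56.651
2 3.643 16.272 105.864
3 2.586 8.203 140.806
4 1.836 4.135 165.614
5 1.304 2.084 183.228
6 0.926 1.051 195.734
final: 195.734 3.224

Arc 1: start y=19.280, vy=15.970 → t=4.193, apex=32.279, x_land=56.651, impact vy=-25.166
  bounce: vy ← 0.71·25.166 = 17.868
Arc 2: start y=0.000, vy=17.868 → t=3.643, apex=16.272, x_land=105.864, impact vy=-17.868
  bounce: vy ← 0.71·17.868 = 12.686
Arc 3: start y=0.000, vy=12.686 → t=2.586, apex=8.203, x_land=140.806, impact vy=-12.686
  bounce: vy ← 0.71·12.686 = 9.007
Arc 4: start y=0.000, vy=9.007 → t=1.836, apex=4.135, x_land=165.614, impact vy=-9.007
  bounce: vy ← 0.71·9.007 = 6.395
Arc 5: start y=0.000, vy=6.395 → t=1.304, apex=2.084, x_land=183.228, impact vy=-6.395
  bounce: vy ← 0.71·6.395 = 4.540
Arc 6: start y=0.000, vy=4.540 → t=0.926, apex=1.051, x_land=195.734, impact vy=-4.540
  bounce: vy ← 0.71·4.540 = 3.224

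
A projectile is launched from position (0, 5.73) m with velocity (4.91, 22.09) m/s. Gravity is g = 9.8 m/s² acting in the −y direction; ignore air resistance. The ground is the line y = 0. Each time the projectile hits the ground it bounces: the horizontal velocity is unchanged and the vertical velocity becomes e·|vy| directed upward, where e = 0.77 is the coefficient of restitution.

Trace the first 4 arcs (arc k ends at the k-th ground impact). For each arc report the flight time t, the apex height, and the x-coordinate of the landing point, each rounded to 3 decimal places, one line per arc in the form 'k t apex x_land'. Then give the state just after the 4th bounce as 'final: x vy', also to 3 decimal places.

Arc 1: start y=5.730, vy=22.090 → t=4.754, apex=30.626, x_land=23.343, impact vy=-24.501
  bounce: vy ← 0.77·24.501 = 18.865
Arc 2: start y=0.000, vy=18.865 → t=3.850, apex=18.158, x_land=42.247, impact vy=-18.865
  bounce: vy ← 0.77·18.865 = 14.526
Arc 3: start y=0.000, vy=14.526 → t=2.965, apex=10.766, x_land=56.803, impact vy=-14.526
  bounce: vy ← 0.77·14.526 = 11.185
Arc 4: start y=0.000, vy=11.185 → t=2.283, apex=6.383, x_land=68.011, impact vy=-11.185
  bounce: vy ← 0.77·11.185 = 8.613

1 4.754 30.626 23.343
2 3.850 18.158 42.247
3 2.965 10.766 56.803
4 2.283 6.383 68.011
final: 68.011 8.613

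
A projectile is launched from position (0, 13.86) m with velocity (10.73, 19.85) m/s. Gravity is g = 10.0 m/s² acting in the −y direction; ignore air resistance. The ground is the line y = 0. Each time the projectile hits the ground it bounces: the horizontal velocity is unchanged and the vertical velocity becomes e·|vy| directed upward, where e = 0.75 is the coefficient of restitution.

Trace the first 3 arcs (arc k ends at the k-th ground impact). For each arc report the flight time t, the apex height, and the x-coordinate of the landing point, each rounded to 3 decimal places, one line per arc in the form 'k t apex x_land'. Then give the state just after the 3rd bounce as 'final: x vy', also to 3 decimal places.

Arc 1: start y=13.860, vy=19.850 → t=4.576, apex=33.561, x_land=49.098, impact vy=-25.908
  bounce: vy ← 0.75·25.908 = 19.431
Arc 2: start y=0.000, vy=19.431 → t=3.886, apex=18.878, x_land=90.797, impact vy=-19.431
  bounce: vy ← 0.75·19.431 = 14.573
Arc 3: start y=0.000, vy=14.573 → t=2.915, apex=10.619, x_land=122.071, impact vy=-14.573
  bounce: vy ← 0.75·14.573 = 10.930

1 4.576 33.561 49.098
2 3.886 18.878 90.797
3 2.915 10.619 122.071
final: 122.071 10.930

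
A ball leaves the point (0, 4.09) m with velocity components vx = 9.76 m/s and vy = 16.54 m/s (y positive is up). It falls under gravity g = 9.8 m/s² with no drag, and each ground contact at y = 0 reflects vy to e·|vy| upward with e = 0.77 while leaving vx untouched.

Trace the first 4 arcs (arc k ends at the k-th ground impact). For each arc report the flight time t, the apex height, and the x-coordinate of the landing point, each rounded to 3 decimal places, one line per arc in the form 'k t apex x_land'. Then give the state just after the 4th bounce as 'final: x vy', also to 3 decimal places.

1 3.607 18.048 35.204
2 2.956 10.701 64.049
3 2.276 6.344 86.261
4 1.752 3.762 103.364
final: 103.364 6.612

Arc 1: start y=4.090, vy=16.540 → t=3.607, apex=18.048, x_land=35.204, impact vy=-18.808
  bounce: vy ← 0.77·18.808 = 14.482
Arc 2: start y=0.000, vy=14.482 → t=2.956, apex=10.701, x_land=64.049, impact vy=-14.482
  bounce: vy ← 0.77·14.482 = 11.151
Arc 3: start y=0.000, vy=11.151 → t=2.276, apex=6.344, x_land=86.261, impact vy=-11.151
  bounce: vy ← 0.77·11.151 = 8.586
Arc 4: start y=0.000, vy=8.586 → t=1.752, apex=3.762, x_land=103.364, impact vy=-8.586
  bounce: vy ← 0.77·8.586 = 6.612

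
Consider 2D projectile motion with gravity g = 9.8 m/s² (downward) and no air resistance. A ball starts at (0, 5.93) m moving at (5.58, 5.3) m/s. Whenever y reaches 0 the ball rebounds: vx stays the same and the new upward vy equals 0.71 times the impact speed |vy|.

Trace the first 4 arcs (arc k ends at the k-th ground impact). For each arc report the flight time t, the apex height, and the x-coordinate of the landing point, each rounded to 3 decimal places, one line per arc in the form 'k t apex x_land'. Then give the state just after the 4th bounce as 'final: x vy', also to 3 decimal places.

Arc 1: start y=5.930, vy=5.300 → t=1.767, apex=7.363, x_land=9.858, impact vy=-12.013
  bounce: vy ← 0.71·12.013 = 8.529
Arc 2: start y=0.000, vy=8.529 → t=1.741, apex=3.712, x_land=19.571, impact vy=-8.529
  bounce: vy ← 0.71·8.529 = 6.056
Arc 3: start y=0.000, vy=6.056 → t=1.236, apex=1.871, x_land=26.467, impact vy=-6.056
  bounce: vy ← 0.71·6.056 = 4.300
Arc 4: start y=0.000, vy=4.300 → t=0.877, apex=0.943, x_land=31.364, impact vy=-4.300
  bounce: vy ← 0.71·4.300 = 3.053

1 1.767 7.363 9.858
2 1.741 3.712 19.571
3 1.236 1.871 26.467
4 0.877 0.943 31.364
final: 31.364 3.053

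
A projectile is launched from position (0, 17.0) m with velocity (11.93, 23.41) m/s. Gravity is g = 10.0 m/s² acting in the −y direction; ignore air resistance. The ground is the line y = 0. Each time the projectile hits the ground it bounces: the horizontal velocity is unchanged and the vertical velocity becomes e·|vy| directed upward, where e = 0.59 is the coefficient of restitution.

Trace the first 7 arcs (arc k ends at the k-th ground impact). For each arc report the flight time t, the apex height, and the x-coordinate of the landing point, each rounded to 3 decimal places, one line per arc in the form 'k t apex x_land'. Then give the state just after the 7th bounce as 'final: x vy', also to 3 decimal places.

1 5.321 44.401 63.479
2 3.516 15.456 105.430
3 2.075 5.380 130.180
4 1.224 1.873 144.783
5 0.722 0.652 153.399
6 0.426 0.227 158.482
7 0.251 0.079 161.481
final: 161.481 0.742

Arc 1: start y=17.000, vy=23.410 → t=5.321, apex=44.401, x_land=63.479, impact vy=-29.800
  bounce: vy ← 0.59·29.800 = 17.582
Arc 2: start y=0.000, vy=17.582 → t=3.516, apex=15.456, x_land=105.430, impact vy=-17.582
  bounce: vy ← 0.59·17.582 = 10.373
Arc 3: start y=0.000, vy=10.373 → t=2.075, apex=5.380, x_land=130.180, impact vy=-10.373
  bounce: vy ← 0.59·10.373 = 6.120
Arc 4: start y=0.000, vy=6.120 → t=1.224, apex=1.873, x_land=144.783, impact vy=-6.120
  bounce: vy ← 0.59·6.120 = 3.611
Arc 5: start y=0.000, vy=3.611 → t=0.722, apex=0.652, x_land=153.399, impact vy=-3.611
  bounce: vy ← 0.59·3.611 = 2.130
Arc 6: start y=0.000, vy=2.130 → t=0.426, apex=0.227, x_land=158.482, impact vy=-2.130
  bounce: vy ← 0.59·2.130 = 1.257
Arc 7: start y=0.000, vy=1.257 → t=0.251, apex=0.079, x_land=161.481, impact vy=-1.257
  bounce: vy ← 0.59·1.257 = 0.742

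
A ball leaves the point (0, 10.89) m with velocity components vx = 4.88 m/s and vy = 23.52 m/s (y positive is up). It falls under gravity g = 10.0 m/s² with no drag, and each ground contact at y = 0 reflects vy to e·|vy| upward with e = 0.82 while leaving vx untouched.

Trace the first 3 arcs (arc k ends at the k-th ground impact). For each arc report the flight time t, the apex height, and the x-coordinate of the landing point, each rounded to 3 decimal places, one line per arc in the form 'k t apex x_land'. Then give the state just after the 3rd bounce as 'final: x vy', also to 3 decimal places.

1 5.129 38.550 25.028
2 4.554 25.921 47.250
3 3.734 17.429 65.472
final: 65.472 15.310

Arc 1: start y=10.890, vy=23.520 → t=5.129, apex=38.550, x_land=25.028, impact vy=-27.767
  bounce: vy ← 0.82·27.767 = 22.769
Arc 2: start y=0.000, vy=22.769 → t=4.554, apex=25.921, x_land=47.250, impact vy=-22.769
  bounce: vy ← 0.82·22.769 = 18.670
Arc 3: start y=0.000, vy=18.670 → t=3.734, apex=17.429, x_land=65.472, impact vy=-18.670
  bounce: vy ← 0.82·18.670 = 15.310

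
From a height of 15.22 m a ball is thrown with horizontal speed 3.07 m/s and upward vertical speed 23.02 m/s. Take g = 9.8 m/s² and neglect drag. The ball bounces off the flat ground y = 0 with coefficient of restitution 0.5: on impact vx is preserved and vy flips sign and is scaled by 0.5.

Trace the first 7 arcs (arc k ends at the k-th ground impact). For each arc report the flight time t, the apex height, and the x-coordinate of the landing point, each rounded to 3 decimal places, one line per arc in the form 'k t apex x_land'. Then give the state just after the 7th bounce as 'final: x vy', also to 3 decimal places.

Arc 1: start y=15.220, vy=23.020 → t=5.286, apex=42.257, x_land=16.227, impact vy=-28.779
  bounce: vy ← 0.5·28.779 = 14.390
Arc 2: start y=0.000, vy=14.390 → t=2.937, apex=10.564, x_land=25.242, impact vy=-14.390
  bounce: vy ← 0.5·14.390 = 7.195
Arc 3: start y=0.000, vy=7.195 → t=1.468, apex=2.641, x_land=29.750, impact vy=-7.195
  bounce: vy ← 0.5·7.195 = 3.597
Arc 4: start y=0.000, vy=3.597 → t=0.734, apex=0.660, x_land=32.004, impact vy=-3.597
  bounce: vy ← 0.5·3.597 = 1.799
Arc 5: start y=0.000, vy=1.799 → t=0.367, apex=0.165, x_land=33.131, impact vy=-1.799
  bounce: vy ← 0.5·1.799 = 0.899
Arc 6: start y=0.000, vy=0.899 → t=0.184, apex=0.041, x_land=33.694, impact vy=-0.899
  bounce: vy ← 0.5·0.899 = 0.450
Arc 7: start y=0.000, vy=0.450 → t=0.092, apex=0.010, x_land=33.976, impact vy=-0.450
  bounce: vy ← 0.5·0.450 = 0.225

1 5.286 42.257 16.227
2 2.937 10.564 25.242
3 1.468 2.641 29.750
4 0.734 0.660 32.004
5 0.367 0.165 33.131
6 0.184 0.041 33.694
7 0.092 0.010 33.976
final: 33.976 0.225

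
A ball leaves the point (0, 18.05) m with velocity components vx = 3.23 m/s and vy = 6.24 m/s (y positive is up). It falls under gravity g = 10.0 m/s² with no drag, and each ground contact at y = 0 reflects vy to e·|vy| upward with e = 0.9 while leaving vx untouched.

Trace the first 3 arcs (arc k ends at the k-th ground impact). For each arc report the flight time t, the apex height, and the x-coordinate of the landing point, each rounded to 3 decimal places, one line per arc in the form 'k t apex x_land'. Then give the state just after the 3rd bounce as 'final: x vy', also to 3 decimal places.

Arc 1: start y=18.050, vy=6.240 → t=2.624, apex=19.997, x_land=8.475, impact vy=-19.998
  bounce: vy ← 0.9·19.998 = 17.999
Arc 2: start y=0.000, vy=17.999 → t=3.600, apex=16.197, x_land=20.102, impact vy=-17.999
  bounce: vy ← 0.9·17.999 = 16.199
Arc 3: start y=0.000, vy=16.199 → t=3.240, apex=13.120, x_land=30.566, impact vy=-16.199
  bounce: vy ← 0.9·16.199 = 14.579

1 2.624 19.997 8.475
2 3.600 16.197 20.102
3 3.240 13.120 30.566
final: 30.566 14.579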